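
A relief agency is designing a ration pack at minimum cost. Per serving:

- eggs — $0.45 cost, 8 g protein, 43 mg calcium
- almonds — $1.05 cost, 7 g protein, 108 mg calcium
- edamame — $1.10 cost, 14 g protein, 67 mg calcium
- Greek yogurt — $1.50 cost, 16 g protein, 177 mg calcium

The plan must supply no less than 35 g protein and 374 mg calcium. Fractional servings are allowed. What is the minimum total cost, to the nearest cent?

$3.19

The cheapest plan sits at a corner of the feasible region — with two constraints it uses at most two foods.
eggs only: max(35/8, 374/43) = 8.698 servings → $3.91.
almonds only: max(35/7, 374/108) = 5 servings → $5.25.
edamame only: max(35/14, 374/67) = 5.582 servings → $6.14.
Greek yogurt only: max(35/16, 374/177) = 2.188 servings → $3.28.
eggs + almonds with both tight: 2.064 servings and 2.641 servings → $3.70.
eggs + edamame with both targets exact would need a negative amount; discard.
eggs + Greek yogurt with both tight: 0.2898 servings and 2.043 servings → $3.19.
almonds + edamame with both tight: 2.772 servings and 1.114 servings → $4.14.
almonds + Greek yogurt with both targets exact would need a negative amount; discard.
edamame + Greek yogurt with both tight: 0.1501 servings and 2.056 servings → $3.25.
So the least-cost plan costs $3.19.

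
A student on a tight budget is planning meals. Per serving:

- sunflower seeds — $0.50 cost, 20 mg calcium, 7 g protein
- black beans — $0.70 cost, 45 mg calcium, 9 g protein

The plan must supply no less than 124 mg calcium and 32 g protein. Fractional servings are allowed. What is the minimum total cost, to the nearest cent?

$2.38

An LP optimum is at a vertex; with two nutrient constraints at most two foods are used. Check each candidate.
sunflower seeds only: max(124/20, 32/7) = 6.2 servings → $3.10.
black beans only: max(124/45, 32/9) = 3.556 servings → $2.49.
sunflower seeds + black beans with both tight: 2.4 servings and 1.689 servings → $2.38.
So the least-cost plan costs $2.38.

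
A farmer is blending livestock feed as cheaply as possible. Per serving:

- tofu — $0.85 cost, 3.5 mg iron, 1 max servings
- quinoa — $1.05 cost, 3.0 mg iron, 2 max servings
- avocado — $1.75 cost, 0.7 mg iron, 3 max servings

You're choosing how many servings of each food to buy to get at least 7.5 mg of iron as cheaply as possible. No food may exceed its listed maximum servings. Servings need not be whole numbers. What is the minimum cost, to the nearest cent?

Cost per mg of iron: tofu $0.2429, quinoa $0.3500, avocado $2.5000.
Take 1 serving of tofu: +3.5 mg iron for $0.85 (total $0.85, still need 4.0 mg).
Take 1.333 servings of quinoa: +4.0 mg iron for $1.40 (total $2.25, still need 0.0 mg).
Filling from the cheapest source first is optimal under one linear minimum: $2.25.

$2.25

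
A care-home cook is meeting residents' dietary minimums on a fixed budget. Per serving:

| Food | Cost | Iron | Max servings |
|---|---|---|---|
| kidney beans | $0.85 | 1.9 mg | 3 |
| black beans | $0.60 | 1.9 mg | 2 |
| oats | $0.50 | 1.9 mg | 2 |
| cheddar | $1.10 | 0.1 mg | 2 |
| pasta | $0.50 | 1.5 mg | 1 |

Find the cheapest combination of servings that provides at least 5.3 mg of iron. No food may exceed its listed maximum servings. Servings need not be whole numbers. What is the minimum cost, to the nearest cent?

Cost per mg of iron: oats $0.2632, black beans $0.3158, pasta $0.3333, kidney beans $0.4474, cheddar $11.0000.
Take 2 servings of oats: +3.8 mg iron for $1.00 (total $1.00, still need 1.5 mg).
Take 0.7895 servings of black beans: +1.5 mg iron for $0.47 (total $1.47, still need 0.0 mg).
Greedy by cheapest-per-mg is optimal for a single linear constraint, so the minimum cost is $1.47.

$1.47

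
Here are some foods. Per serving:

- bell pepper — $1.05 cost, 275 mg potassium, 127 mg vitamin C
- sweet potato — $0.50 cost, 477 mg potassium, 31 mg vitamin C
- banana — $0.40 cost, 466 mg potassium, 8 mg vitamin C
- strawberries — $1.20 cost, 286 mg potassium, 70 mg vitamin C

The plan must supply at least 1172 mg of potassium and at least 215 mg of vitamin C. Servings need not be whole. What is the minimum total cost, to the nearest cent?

$2.20

This is a tiny linear program; its minimum lies at a vertex of the feasible set. List the vertices and price them.
bell pepper only: max(1172/275, 215/127) = 4.262 servings → $4.47.
sweet potato only: max(1172/477, 215/31) = 6.935 servings → $3.47.
banana only: max(1172/466, 215/8) = 26.88 servings → $10.75.
strawberries only: max(1172/286, 215/70) = 4.098 servings → $4.92.
bell pepper + sweet potato with both tight: 1.272 servings and 1.724 servings → $2.20.
bell pepper + banana with both tight: 1.594 servings and 1.575 servings → $2.30.
bell pepper + strawberries with both targets exact would need a negative amount; discard.
sweet potato + banana: the both-tight solution has a negative serving — not a feasible corner.
sweet potato + strawberries with both tight: 0.838 servings and 2.7 servings → $3.66.
banana + strawberries with both tight: 0.6775 servings and 2.994 servings → $3.86.
The minimum over all feasible corners is $2.20.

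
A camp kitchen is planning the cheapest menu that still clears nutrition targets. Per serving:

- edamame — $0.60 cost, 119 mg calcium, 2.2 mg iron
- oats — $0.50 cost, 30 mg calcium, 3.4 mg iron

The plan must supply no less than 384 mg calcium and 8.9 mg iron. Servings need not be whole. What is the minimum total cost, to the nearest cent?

An LP optimum is at a vertex; with two nutrient constraints at most two foods are used. Check each candidate.
edamame only: max(384/119, 8.9/2.2) = 4.045 servings → $2.43.
oats only: max(384/30, 8.9/3.4) = 12.8 servings → $6.40.
edamame + oats with both tight: 3.067 servings and 0.6329 servings → $2.16.
The minimum over all feasible corners is $2.16.

$2.16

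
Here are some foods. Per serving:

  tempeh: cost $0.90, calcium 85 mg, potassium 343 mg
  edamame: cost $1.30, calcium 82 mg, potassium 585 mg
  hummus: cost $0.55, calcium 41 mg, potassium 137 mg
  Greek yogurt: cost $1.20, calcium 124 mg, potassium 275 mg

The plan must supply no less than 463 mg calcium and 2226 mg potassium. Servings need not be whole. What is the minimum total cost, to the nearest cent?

With two linear requirements the optimum uses one or two foods; enumerate the corners.
tempeh only: max(463/85, 2226/343) = 6.49 servings → $5.84.
edamame only: max(463/82, 2226/585) = 5.646 servings → $7.34.
hummus only: max(463/41, 2226/137) = 16.25 servings → $8.94.
Greek yogurt only: max(463/124, 2226/275) = 8.095 servings → $9.71.
tempeh + edamame with both tight: 4.089 servings and 1.408 servings → $5.51.
tempeh + hummus: intersection lies outside the first quadrant.
tempeh + Greek yogurt: intersection lies outside the first quadrant.
edamame + hummus with both tight: 2.183 servings and 6.927 servings → $6.65.
edamame + Greek yogurt with both tight: 2.975 servings and 1.767 servings → $5.99.
hummus + Greek yogurt: the both-tight solution has a negative serving — not a feasible corner.
Cheapest feasible corner: $5.51.

$5.51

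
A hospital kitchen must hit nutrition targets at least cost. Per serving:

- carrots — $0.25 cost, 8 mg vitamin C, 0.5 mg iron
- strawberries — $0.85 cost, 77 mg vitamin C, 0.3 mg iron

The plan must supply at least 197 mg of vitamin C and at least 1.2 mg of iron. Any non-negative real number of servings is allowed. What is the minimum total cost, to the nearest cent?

This is a tiny linear program; its minimum lies at a vertex of the feasible set. List the vertices and price them.
carrots only: max(197/8, 1.2/0.5) = 24.62 servings → $6.16.
strawberries only: max(197/77, 1.2/0.3) = 4 servings → $3.40.
carrots + strawberries with both tight: 0.9224 servings and 2.463 servings → $2.32.
The minimum over all feasible corners is $2.32.

$2.32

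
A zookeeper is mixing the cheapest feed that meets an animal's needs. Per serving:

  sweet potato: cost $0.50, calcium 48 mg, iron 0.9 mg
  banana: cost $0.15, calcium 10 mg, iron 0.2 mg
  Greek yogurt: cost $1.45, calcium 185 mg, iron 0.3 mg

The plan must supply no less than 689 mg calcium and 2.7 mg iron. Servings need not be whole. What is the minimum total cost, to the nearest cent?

$5.64

Compare the cost at each extreme point of the feasible region.
sweet potato only: max(689/48, 2.7/0.9) = 14.35 servings → $7.18.
banana only: max(689/10, 2.7/0.2) = 68.9 servings → $10.34.
Greek yogurt only: max(689/185, 2.7/0.3) = 9 servings → $13.05.
sweet potato + banana with both targets exact would need a negative amount; discard.
sweet potato + Greek yogurt with both tight: 1.925 servings and 3.225 servings → $5.64.
banana + Greek yogurt with both tight: 8.612 servings and 3.259 servings → $6.02.
So the least-cost plan costs $5.64.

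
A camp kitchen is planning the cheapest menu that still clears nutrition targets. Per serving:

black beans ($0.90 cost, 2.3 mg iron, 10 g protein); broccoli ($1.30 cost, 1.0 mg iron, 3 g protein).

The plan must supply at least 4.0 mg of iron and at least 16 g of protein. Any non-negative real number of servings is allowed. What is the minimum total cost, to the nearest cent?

$1.57

Check every corner: each single food scaled to meet both minima, and each pair solved so both constraints bind.
black beans only: max(4.0/2.3, 16/10) = 1.739 servings → $1.57.
broccoli only: max(4.0/1.0, 16/3) = 5.333 servings → $6.93.
black beans + broccoli with both tight: 1.29 servings and 1.032 servings → $2.50.
So the least-cost plan costs $1.57.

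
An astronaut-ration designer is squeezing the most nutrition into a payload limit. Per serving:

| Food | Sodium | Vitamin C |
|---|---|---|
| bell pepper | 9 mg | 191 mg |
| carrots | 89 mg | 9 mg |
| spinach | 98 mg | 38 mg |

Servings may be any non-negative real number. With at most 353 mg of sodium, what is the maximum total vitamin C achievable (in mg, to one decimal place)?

7491.4 mg

Vitamin C per mg sodium: bell pepper 21.22, spinach 0.3878, carrots 0.1011.
With no serving limits, spend the whole sodium allowance on bell pepper: 353 mg / 9 mg × 191 mg = 7491.4 mg.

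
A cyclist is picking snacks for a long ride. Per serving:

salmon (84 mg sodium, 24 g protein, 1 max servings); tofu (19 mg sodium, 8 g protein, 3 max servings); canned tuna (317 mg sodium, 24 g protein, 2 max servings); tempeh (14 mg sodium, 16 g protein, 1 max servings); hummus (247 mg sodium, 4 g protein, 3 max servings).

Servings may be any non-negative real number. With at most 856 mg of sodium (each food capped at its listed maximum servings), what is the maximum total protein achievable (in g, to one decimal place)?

Protein per mg sodium: tempeh 1.143, tofu 0.4211, salmon 0.2857, canned tuna 0.07571, hummus 0.01619.
Take 1 serving of tempeh: uses 14 mg sodium, +16.0 g protein (running total 16.0 g).
Take 3 servings of tofu: uses 57 mg sodium, +24.0 g protein (running total 40.0 g).
Take 1 serving of salmon: uses 84 mg sodium, +24.0 g protein (running total 64.0 g).
Take 2 servings of canned tuna: uses 634 mg sodium, +48.0 g protein (running total 112.0 g).
Take 0.2713 servings of hummus: uses 67 mg sodium, +1.1 g protein (running total 113.1 g).
Filling greedily by protein-per-mg sodium is optimal for one linear limit, giving 113.1 g.

113.1 g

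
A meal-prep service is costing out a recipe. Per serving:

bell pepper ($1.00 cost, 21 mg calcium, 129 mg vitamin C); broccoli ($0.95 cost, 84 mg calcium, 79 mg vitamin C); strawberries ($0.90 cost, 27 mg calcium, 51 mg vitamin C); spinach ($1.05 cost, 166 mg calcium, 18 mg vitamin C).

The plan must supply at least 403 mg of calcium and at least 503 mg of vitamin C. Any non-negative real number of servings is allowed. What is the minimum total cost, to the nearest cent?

$5.42

bell pepper only: max(403/21, 503/129) = 19.19 servings → $19.19.
broccoli only: max(403/84, 503/79) = 6.367 servings → $6.05.
strawberries only: max(403/27, 503/51) = 14.93 servings → $13.43.
spinach only: max(403/166, 503/18) = 27.94 servings → $29.34.
bell pepper + broccoli with both tight: 1.135 servings and 4.514 servings → $5.42.
bell pepper + strawberries: intersection lies outside the first quadrant.
bell pepper + spinach with both tight: 3.624 servings and 1.969 servings → $5.69.
broccoli + strawberries with both tight: 3.241 servings and 4.842 servings → $7.44.
broccoli + spinach: the both-tight solution has a negative serving — not a feasible corner.
strawberries + spinach with both tight: 9.554 servings and 0.8737 servings → $9.52.
The minimum over all feasible corners is $5.42.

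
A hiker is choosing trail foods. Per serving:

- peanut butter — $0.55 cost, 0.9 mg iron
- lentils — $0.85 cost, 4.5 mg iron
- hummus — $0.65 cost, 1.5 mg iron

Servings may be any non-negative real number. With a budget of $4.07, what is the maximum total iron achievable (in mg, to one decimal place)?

Iron per dollar: lentils 5.294, hummus 2.308, peanut butter 1.636.
With no serving limits, spend the whole cost allowance on lentils: $4.07 / $0.85 × 4.5 mg = 21.5 mg.

21.5 mg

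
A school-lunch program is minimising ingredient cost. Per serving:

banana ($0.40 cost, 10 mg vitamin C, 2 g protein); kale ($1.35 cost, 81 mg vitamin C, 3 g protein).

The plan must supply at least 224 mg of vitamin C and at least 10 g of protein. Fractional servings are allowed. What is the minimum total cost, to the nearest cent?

banana only: max(224/10, 10/2) = 22.4 servings → $8.96.
kale only: max(224/81, 10/3) = 3.333 servings → $4.50.
banana + kale with both tight: 1.045 servings and 2.636 servings → $3.98.
Cheapest feasible corner: $3.98.

$3.98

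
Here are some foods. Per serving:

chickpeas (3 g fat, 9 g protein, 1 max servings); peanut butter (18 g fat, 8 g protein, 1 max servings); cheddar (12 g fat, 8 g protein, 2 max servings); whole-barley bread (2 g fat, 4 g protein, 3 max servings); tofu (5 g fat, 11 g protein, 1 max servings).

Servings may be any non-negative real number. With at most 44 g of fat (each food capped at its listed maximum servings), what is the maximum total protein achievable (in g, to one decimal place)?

Protein per g fat: chickpeas 3, tofu 2.2, whole-barley bread 2, cheddar 0.6667, peanut butter 0.4444.
Take 1 serving of chickpeas: uses 3 g fat, +9.0 g protein (running total 9.0 g).
Take 1 serving of tofu: uses 5 g fat, +11.0 g protein (running total 20.0 g).
Take 3 servings of whole-barley bread: uses 6 g fat, +12.0 g protein (running total 32.0 g).
Take 2 servings of cheddar: uses 24 g fat, +16.0 g protein (running total 48.0 g).
Take 0.3333 servings of peanut butter: uses 6 g fat, +2.7 g protein (running total 50.7 g).
Filling greedily by protein-per-g fat is optimal for one linear limit, giving 50.7 g.

50.7 g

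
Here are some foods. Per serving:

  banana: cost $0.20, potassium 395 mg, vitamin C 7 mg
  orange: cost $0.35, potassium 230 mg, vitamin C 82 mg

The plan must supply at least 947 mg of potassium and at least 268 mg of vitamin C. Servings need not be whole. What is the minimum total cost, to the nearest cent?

Minimising a linear cost over {potassium ≥ 947, vitamin C ≥ 268, servings ≥ 0} — the optimum is at a vertex, using one or two foods.
banana only: max(947/395, 268/7) = 38.29 servings → $7.66.
orange only: max(947/230, 268/82) = 4.117 servings → $1.44.
banana + orange with both tight: 0.5203 servings and 3.224 servings → $1.23.
The minimum over all feasible corners is $1.23.

$1.23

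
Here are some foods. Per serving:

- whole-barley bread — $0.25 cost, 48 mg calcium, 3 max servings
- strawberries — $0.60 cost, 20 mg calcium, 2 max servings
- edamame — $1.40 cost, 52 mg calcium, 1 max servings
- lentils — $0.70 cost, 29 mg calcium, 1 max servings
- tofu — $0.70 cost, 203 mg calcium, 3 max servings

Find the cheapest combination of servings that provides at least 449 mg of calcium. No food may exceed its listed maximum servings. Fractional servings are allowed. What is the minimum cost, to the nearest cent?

Cost per mg of calcium: tofu $0.0034, whole-barley bread $0.0052, lentils $0.0241, edamame $0.0269, strawberries $0.0300.
Take 2.212 servings of tofu: +449.0 mg calcium for $1.55 (total $1.55, still need 0.0 mg).
Filling from the cheapest source first is optimal under one linear minimum: $1.55.

$1.55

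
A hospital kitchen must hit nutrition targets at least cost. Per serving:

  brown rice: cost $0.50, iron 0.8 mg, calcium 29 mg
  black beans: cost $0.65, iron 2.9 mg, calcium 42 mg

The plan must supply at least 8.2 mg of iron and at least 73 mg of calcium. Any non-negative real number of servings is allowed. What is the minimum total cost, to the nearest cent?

$1.84

For a min-cost LP with two ≥-constraints, a basic feasible solution has at most two positive variables.
brown rice only: max(8.2/0.8, 73/29) = 10.25 servings → $5.12.
black beans only: max(8.2/2.9, 73/42) = 2.828 servings → $1.84.
brown rice + black beans: the both-tight solution has a negative serving — not a feasible corner.
So the least-cost plan costs $1.84.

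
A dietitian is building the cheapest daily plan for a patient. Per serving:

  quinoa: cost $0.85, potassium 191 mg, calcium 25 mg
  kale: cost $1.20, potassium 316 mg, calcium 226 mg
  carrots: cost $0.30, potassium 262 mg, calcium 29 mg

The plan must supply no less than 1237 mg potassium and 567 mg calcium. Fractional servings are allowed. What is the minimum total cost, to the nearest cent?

Check every corner: each single food scaled to meet both minima, and each pair solved so both constraints bind.
quinoa only: max(1237/191, 567/25) = 22.68 servings → $19.28.
kale only: max(1237/316, 567/226) = 3.915 servings → $4.70.
carrots only: max(1237/262, 567/29) = 19.55 servings → $5.87.
quinoa + kale with both tight: 2.847 servings and 2.194 servings → $5.05.
quinoa + carrots: the both-tight solution has a negative serving — not a feasible corner.
kale + carrots with both tight: 2.251 servings and 2.006 servings → $3.30.
The minimum over all feasible corners is $3.30.

$3.30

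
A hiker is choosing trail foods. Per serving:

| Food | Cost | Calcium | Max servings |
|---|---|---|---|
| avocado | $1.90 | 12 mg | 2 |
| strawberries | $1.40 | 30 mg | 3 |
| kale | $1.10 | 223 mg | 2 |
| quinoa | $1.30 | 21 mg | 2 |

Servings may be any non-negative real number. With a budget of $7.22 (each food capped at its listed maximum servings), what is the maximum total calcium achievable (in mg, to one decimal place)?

Calcium per dollar: kale 202.7, strawberries 21.43, quinoa 16.15, avocado 6.316.
Take 2 servings of kale: spends $2.20, +446.0 mg calcium (running total 446.0 mg).
Take 3 servings of strawberries: spends $4.20, +90.0 mg calcium (running total 536.0 mg).
Take 0.6308 servings of quinoa: spends $0.82, +13.2 mg calcium (running total 549.2 mg).
Filling greedily by calcium-per-dollar is optimal for one linear limit, giving 549.2 mg.

549.2 mg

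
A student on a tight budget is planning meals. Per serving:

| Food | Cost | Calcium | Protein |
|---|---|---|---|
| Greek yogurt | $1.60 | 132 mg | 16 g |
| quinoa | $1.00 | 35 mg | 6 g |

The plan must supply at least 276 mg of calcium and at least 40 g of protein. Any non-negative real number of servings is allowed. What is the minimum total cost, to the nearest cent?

$4.00

Compare the cost at each extreme point of the feasible region.
Greek yogurt only: max(276/132, 40/16) = 2.5 servings → $4.00.
quinoa only: max(276/35, 40/6) = 7.886 servings → $7.89.
Greek yogurt + quinoa with both tight: 1.103 servings and 3.724 servings → $5.49.
Cheapest feasible corner: $4.00.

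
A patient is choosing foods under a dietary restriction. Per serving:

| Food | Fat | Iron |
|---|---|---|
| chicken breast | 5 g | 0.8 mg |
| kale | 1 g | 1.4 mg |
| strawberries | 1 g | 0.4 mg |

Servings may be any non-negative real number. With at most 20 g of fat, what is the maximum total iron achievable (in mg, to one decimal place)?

Iron per g fat: kale 1.4, strawberries 0.4, chicken breast 0.16.
With no serving limits, spend the whole fat allowance on kale: 20 g / 1 g × 1.4 mg = 28.0 mg.

28.0 mg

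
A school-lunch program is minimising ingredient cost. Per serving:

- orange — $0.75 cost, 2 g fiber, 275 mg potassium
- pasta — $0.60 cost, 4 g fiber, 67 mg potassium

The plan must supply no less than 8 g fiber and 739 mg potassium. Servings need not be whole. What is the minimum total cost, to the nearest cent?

$2.33

Check every corner: each single food scaled to meet both minima, and each pair solved so both constraints bind.
orange only: max(8/2, 739/275) = 4 servings → $3.00.
pasta only: max(8/4, 739/67) = 11.03 servings → $6.62.
orange + pasta with both tight: 2.505 servings and 0.7474 servings → $2.33.
The minimum over all feasible corners is $2.33.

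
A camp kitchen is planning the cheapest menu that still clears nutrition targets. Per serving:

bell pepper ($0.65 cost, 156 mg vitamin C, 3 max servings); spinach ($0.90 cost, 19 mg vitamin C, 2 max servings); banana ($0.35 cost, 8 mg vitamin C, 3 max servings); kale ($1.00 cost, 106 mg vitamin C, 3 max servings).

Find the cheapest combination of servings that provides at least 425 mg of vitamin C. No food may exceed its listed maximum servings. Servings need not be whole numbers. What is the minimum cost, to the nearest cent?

$1.77

Cost per mg of vitamin C: bell pepper $0.0042, kale $0.0094, banana $0.0437, spinach $0.0474.
Take 2.724 servings of bell pepper: +425.0 mg vitamin C for $1.77 (total $1.77, still need 0.0 mg).
Greedy by cheapest-per-mg is optimal for a single linear constraint, so the minimum cost is $1.77.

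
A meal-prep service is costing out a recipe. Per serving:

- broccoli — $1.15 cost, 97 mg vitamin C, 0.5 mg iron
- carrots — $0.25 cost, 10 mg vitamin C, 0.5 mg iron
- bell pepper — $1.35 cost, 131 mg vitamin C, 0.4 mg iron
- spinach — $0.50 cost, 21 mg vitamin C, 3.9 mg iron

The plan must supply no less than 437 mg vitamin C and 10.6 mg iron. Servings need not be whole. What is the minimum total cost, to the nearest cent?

broccoli only: max(437/97, 10.6/0.5) = 21.2 servings → $24.38.
carrots only: max(437/10, 10.6/0.5) = 43.7 servings → $10.93.
bell pepper only: max(437/131, 10.6/0.4) = 26.5 servings → $35.77.
spinach only: max(437/21, 10.6/3.9) = 20.81 servings → $10.40.
broccoli + carrots with both tight: 2.586 servings and 18.61 servings → $7.63.
broccoli + bell pepper with both targets exact would need a negative amount; discard.
broccoli + spinach with both tight: 4.029 servings and 2.201 servings → $5.73.
carrots + bell pepper with both tight: 19.74 servings and 1.829 servings → $7.40.
carrots + spinach: the both-tight solution has a negative serving — not a feasible corner.
bell pepper + spinach with both tight: 2.949 servings and 2.416 servings → $5.19.
Cheapest feasible corner: $5.19.

$5.19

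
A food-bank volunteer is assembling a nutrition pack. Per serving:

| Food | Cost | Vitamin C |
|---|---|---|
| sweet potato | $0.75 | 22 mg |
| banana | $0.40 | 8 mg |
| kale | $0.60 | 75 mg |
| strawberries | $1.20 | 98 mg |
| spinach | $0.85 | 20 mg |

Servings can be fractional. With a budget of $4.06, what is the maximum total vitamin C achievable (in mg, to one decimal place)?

Vitamin C per dollar: kale 125, strawberries 81.67, sweet potato 29.33, spinach 23.53, banana 20.
With no serving limits, spend the whole cost allowance on kale: $4.06 / $0.60 × 75 mg = 507.5 mg.

507.5 mg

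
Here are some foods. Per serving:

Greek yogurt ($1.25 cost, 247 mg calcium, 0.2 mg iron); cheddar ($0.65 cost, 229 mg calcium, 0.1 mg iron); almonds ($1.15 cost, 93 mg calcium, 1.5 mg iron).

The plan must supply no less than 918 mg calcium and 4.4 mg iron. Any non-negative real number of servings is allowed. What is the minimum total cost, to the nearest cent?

Greek yogurt only: max(918/247, 4.4/0.2) = 22 servings → $27.50.
cheddar only: max(918/229, 4.4/0.1) = 44 servings → $28.60.
almonds only: max(918/93, 4.4/1.5) = 9.871 servings → $11.35.
Greek yogurt + cheddar with both targets exact would need a negative amount; discard.
Greek yogurt + almonds with both tight: 2.75 servings and 2.567 servings → $6.39.
cheddar + almonds with both tight: 2.896 servings and 2.74 servings → $5.03.
Cheapest feasible corner: $5.03.

$5.03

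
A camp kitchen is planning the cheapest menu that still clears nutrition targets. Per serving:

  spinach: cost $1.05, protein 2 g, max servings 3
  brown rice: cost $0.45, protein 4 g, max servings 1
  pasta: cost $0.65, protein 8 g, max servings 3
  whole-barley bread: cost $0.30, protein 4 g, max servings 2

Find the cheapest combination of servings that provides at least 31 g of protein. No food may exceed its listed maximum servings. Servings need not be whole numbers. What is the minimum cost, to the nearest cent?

$2.47

Cost per g of protein: whole-barley bread $0.0750, pasta $0.0813, brown rice $0.1125, spinach $0.5250.
Take 2 servings of whole-barley bread: +8.0 g protein for $0.60 (total $0.60, still need 23.0 g).
Take 2.875 servings of pasta: +23.0 g protein for $1.87 (total $2.47, still need 0.0 g).
Greedy by cheapest-per-g is optimal for a single linear constraint, so the minimum cost is $2.47.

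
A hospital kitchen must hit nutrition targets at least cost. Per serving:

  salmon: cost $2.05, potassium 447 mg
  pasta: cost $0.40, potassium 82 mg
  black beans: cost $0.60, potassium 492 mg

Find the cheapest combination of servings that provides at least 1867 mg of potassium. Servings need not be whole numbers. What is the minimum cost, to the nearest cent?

$2.28

Cost per mg of potassium: black beans $0.0012, salmon $0.0046, pasta $0.0049.
With no serving limits, use only black beans: 1867 mg / 492 mg = 3.795 servings × $0.60 = $2.28.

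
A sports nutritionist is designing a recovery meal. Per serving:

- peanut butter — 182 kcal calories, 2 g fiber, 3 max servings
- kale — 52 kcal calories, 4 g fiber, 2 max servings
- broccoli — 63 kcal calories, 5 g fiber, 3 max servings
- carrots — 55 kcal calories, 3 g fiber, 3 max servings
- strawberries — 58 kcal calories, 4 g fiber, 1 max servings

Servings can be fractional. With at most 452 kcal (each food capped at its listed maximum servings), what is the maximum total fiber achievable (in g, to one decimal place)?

Fiber per kcal: broccoli 0.07937, kale 0.07692, strawberries 0.06897, carrots 0.05455, peanut butter 0.01099.
Take 3 servings of broccoli: uses 189 kcal, +15.0 g fiber (running total 15.0 g).
Take 2 servings of kale: uses 104 kcal, +8.0 g fiber (running total 23.0 g).
Take 1 serving of strawberries: uses 58 kcal, +4.0 g fiber (running total 27.0 g).
Take 1.836 servings of carrots: uses 101 kcal, +5.5 g fiber (running total 32.5 g).
Greedy by best ratio exhausts the calories allowance optimally: 32.5 g.

32.5 g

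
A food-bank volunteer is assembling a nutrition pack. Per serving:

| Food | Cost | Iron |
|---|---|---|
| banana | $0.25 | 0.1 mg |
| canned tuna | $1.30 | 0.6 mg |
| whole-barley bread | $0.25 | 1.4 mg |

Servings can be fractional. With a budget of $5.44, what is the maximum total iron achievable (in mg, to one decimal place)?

Iron per dollar: whole-barley bread 5.6, canned tuna 0.4615, banana 0.4.
With no serving limits, spend the whole cost allowance on whole-barley bread: $5.44 / $0.25 × 1.4 mg = 30.5 mg.

30.5 mg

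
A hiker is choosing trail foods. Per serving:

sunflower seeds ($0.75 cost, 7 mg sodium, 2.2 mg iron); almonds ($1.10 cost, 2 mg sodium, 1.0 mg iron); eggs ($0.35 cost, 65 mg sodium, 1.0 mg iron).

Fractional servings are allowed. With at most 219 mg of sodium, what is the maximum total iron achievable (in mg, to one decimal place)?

109.5 mg

Iron per mg sodium: almonds 0.5, sunflower seeds 0.3143, eggs 0.01538.
With no serving limits, spend the whole sodium allowance on almonds: 219 mg / 2 mg × 1.0 mg = 109.5 mg.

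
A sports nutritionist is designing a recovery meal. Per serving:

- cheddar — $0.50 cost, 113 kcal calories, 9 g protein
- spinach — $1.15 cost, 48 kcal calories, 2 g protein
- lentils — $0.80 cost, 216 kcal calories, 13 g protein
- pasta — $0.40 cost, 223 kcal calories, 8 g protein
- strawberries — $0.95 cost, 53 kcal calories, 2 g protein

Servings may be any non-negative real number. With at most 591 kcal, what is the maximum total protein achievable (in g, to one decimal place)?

47.1 g

Protein per kcal: cheddar 0.07965, lentils 0.06019, spinach 0.04167, strawberries 0.03774, pasta 0.03587.
With no serving limits, spend the whole calories allowance on cheddar: 591 kcal / 113 kcal × 9 g = 47.1 g.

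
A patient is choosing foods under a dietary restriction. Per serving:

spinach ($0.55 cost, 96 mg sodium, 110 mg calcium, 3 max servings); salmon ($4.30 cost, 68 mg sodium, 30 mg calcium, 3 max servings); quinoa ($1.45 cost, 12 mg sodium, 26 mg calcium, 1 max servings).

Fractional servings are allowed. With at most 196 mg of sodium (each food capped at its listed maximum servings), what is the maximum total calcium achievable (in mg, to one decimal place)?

236.8 mg

Calcium per mg sodium: quinoa 2.167, spinach 1.146, salmon 0.4412.
Take 1 serving of quinoa: uses 12 mg sodium, +26.0 mg calcium (running total 26.0 mg).
Take 1.917 servings of spinach: uses 184 mg sodium, +210.8 mg calcium (running total 236.8 mg).
Greedy by best ratio exhausts the sodium allowance optimally: 236.8 mg.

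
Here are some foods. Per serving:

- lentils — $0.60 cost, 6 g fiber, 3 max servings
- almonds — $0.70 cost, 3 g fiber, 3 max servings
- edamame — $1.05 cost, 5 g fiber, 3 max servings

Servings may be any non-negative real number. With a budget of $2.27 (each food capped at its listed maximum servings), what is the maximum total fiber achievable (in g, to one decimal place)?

20.2 g

Fiber per dollar: lentils 10, edamame 4.762, almonds 4.286.
Take 3 servings of lentils: spends $1.80, +18.0 g fiber (running total 18.0 g).
Take 0.4476 servings of edamame: spends $0.47, +2.2 g fiber (running total 20.2 g).
Greedy by best ratio exhausts the cost allowance optimally: 20.2 g.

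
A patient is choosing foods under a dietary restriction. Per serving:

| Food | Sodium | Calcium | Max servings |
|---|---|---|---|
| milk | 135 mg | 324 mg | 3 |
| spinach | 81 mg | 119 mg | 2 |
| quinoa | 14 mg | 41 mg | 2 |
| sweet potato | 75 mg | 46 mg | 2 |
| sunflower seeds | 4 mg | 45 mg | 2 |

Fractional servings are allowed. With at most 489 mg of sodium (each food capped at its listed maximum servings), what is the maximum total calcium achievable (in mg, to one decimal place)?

Calcium per mg sodium: sunflower seeds 11.25, quinoa 2.929, milk 2.4, spinach 1.469, sweet potato 0.6133.
Take 2 servings of sunflower seeds: uses 8 mg sodium, +90.0 mg calcium (running total 90.0 mg).
Take 2 servings of quinoa: uses 28 mg sodium, +82.0 mg calcium (running total 172.0 mg).
Take 3 servings of milk: uses 405 mg sodium, +972.0 mg calcium (running total 1144.0 mg).
Take 0.5926 servings of spinach: uses 48 mg sodium, +70.5 mg calcium (running total 1214.5 mg).
Greedy by best ratio exhausts the sodium allowance optimally: 1214.5 mg.

1214.5 mg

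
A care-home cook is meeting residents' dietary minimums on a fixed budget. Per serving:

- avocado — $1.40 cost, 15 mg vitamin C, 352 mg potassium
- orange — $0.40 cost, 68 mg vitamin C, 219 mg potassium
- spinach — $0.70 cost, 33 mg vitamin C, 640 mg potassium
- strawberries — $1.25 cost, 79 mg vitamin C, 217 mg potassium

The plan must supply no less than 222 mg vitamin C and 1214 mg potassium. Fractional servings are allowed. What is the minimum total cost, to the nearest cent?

This is a tiny linear program; its minimum lies at a vertex of the feasible set. List the vertices and price them.
avocado only: max(222/15, 1214/352) = 14.8 servings → $20.72.
orange only: max(222/68, 1214/219) = 5.543 servings → $2.22.
spinach only: max(222/33, 1214/640) = 6.727 servings → $4.71.
strawberries only: max(222/79, 1214/217) = 5.594 servings → $6.99.
avocado + orange with both tight: 1.643 servings and 2.902 servings → $3.46.
avocado + spinach: intersection lies outside the first quadrant.
avocado + strawberries with both tight: 1.944 servings and 2.441 servings → $5.77.
orange + spinach with both tight: 2.811 servings and 0.935 servings → $1.78.
orange + strawberries: the both-tight solution has a negative serving — not a feasible corner.
spinach + strawberries with both tight: 1.1 servings and 2.351 servings → $3.71.
Cheapest feasible corner: $1.78.

$1.78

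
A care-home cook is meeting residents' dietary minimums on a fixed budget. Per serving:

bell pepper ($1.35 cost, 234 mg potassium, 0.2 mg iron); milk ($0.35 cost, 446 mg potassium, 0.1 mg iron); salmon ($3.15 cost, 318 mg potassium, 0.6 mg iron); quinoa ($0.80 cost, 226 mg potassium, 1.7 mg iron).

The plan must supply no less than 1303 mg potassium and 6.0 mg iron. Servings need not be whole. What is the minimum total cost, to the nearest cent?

$3.18

With two linear requirements the optimum uses one or two foods; enumerate the corners.
bell pepper only: max(1303/234, 6.0/0.2) = 30 servings → $40.50.
milk only: max(1303/446, 6.0/0.1) = 60 servings → $21.00.
salmon only: max(1303/318, 6.0/0.6) = 10 servings → $31.50.
quinoa only: max(1303/226, 6.0/1.7) = 5.765 servings → $4.61.
bell pepper + milk: the both-tight solution has a negative serving — not a feasible corner.
bell pepper + salmon with both targets exact would need a negative amount; discard.
bell pepper + quinoa with both tight: 2.436 servings and 3.243 servings → $5.88.
milk + salmon: intersection lies outside the first quadrant.
milk + quinoa with both tight: 1.168 servings and 3.461 servings → $3.18.
salmon + quinoa with both tight: 2.121 servings and 2.781 servings → $8.91.
The minimum over all feasible corners is $3.18.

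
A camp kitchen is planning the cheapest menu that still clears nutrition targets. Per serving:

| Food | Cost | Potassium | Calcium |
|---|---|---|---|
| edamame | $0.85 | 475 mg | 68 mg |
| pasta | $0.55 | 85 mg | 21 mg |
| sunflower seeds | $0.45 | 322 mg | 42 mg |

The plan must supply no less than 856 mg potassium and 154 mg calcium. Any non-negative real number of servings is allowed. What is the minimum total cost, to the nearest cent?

With two linear requirements the optimum uses one or two foods; enumerate the corners.
edamame only: max(856/475, 154/68) = 2.265 servings → $1.93.
pasta only: max(856/85, 154/21) = 10.07 servings → $5.54.
sunflower seeds only: max(856/322, 154/42) = 3.667 servings → $1.65.
edamame + pasta with both tight: 1.165 servings and 3.562 servings → $2.95.
edamame + sunflower seeds with both targets exact would need a negative amount; discard.
pasta + sunflower seeds with both tight: 4.272 servings and 1.531 servings → $3.04.
Cheapest feasible corner: $1.65.

$1.65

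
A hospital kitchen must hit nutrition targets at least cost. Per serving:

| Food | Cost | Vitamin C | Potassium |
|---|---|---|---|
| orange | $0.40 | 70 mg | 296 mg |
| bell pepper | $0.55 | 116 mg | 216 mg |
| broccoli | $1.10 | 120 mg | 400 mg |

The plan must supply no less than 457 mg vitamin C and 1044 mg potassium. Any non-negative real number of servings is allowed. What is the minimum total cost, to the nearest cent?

A basic optimal solution has at most two foods positive. Try each food alone and each pair with both targets met exactly.
orange only: max(457/70, 1044/296) = 6.529 servings → $2.61.
bell pepper only: max(457/116, 1044/216) = 4.833 servings → $2.66.
broccoli only: max(457/120, 1044/400) = 3.808 servings → $4.19.
orange + bell pepper with both tight: 1.165 servings and 3.236 servings → $2.25.
orange + broccoli: the both-tight solution has a negative serving — not a feasible corner.
bell pepper + broccoli with both tight: 2.809 servings and 1.093 servings → $2.75.
So the least-cost plan costs $2.25.

$2.25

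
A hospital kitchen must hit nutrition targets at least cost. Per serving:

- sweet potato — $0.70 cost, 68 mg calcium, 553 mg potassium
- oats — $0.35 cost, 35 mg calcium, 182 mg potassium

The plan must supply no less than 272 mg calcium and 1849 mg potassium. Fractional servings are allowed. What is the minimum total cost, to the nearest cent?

Minimising a linear cost over {calcium ≥ 272, potassium ≥ 1849, servings ≥ 0} — the optimum is at a vertex, using one or two foods.
sweet potato only: max(272/68, 1849/553) = 4 servings → $2.80.
oats only: max(272/35, 1849/182) = 10.16 servings → $3.56.
sweet potato + oats with both tight: 2.18 servings and 3.537 servings → $2.76.
The minimum over all feasible corners is $2.76.

$2.76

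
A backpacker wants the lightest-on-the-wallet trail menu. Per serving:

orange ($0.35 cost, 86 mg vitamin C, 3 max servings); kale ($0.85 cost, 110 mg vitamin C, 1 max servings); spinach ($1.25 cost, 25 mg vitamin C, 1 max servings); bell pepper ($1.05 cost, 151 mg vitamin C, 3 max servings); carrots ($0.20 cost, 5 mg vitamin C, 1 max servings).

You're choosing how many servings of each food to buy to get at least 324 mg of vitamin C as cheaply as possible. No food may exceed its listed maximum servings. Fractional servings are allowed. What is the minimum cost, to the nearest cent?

Cost per mg of vitamin C: orange $0.0041, bell pepper $0.0070, kale $0.0077, carrots $0.0400, spinach $0.0500.
Take 3 servings of orange: +258.0 mg vitamin C for $1.05 (total $1.05, still need 66.0 mg).
Take 0.4371 servings of bell pepper: +66.0 mg vitamin C for $0.46 (total $1.51, still need 0.0 mg).
Filling from the cheapest source first is optimal under one linear minimum: $1.51.

$1.51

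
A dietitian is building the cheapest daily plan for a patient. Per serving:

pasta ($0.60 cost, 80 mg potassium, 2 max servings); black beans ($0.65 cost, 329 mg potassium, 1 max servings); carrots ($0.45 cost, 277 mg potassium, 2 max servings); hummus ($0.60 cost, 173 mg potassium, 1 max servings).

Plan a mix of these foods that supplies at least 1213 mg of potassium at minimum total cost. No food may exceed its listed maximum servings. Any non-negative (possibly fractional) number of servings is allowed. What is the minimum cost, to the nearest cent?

Cost per mg of potassium: carrots $0.0016, black beans $0.0020, hummus $0.0035, pasta $0.0075.
Take 2 servings of carrots: +554.0 mg potassium for $0.90 (total $0.90, still need 659.0 mg).
Take 1 serving of black beans: +329.0 mg potassium for $0.65 (total $1.55, still need 330.0 mg).
Take 1 serving of hummus: +173.0 mg potassium for $0.60 (total $2.15, still need 157.0 mg).
Take 1.962 servings of pasta: +157.0 mg potassium for $1.18 (total $3.33, still need 0.0 mg).
Filling from the cheapest source first is optimal under one linear minimum: $3.33.

$3.33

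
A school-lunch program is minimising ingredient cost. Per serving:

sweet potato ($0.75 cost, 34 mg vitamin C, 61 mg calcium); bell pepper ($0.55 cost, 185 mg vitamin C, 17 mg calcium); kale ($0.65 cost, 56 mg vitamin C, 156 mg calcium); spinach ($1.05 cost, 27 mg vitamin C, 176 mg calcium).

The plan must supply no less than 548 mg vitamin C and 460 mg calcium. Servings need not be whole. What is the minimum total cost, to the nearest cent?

$2.94

At the optimum either one food covers both requirements or two foods hit both targets exactly; no other combination can be cheaper.
sweet potato only: max(548/34, 460/61) = 16.12 servings → $12.09.
bell pepper only: max(548/185, 460/17) = 27.06 servings → $14.88.
kale only: max(548/56, 460/156) = 9.786 servings → $6.36.
spinach only: max(548/27, 460/176) = 20.3 servings → $21.31.
sweet potato + bell pepper with both tight: 7.078 servings and 1.661 servings → $6.22.
sweet potato + kale: intersection lies outside the first quadrant.
sweet potato + spinach with both targets exact would need a negative amount; discard.
bell pepper + kale with both tight: 2.14 servings and 2.715 servings → $2.94.
bell pepper + spinach with both tight: 2.618 servings and 2.361 servings → $3.92.
kale + spinach: the both-tight solution has a negative serving — not a feasible corner.
Cheapest feasible corner: $2.94.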